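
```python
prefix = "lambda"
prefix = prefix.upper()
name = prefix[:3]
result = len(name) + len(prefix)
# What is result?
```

Answer: 9

Derivation:
Trace (tracking result):
prefix = 'lambda'  # -> prefix = 'lambda'
prefix = prefix.upper()  # -> prefix = 'LAMBDA'
name = prefix[:3]  # -> name = 'LAM'
result = len(name) + len(prefix)  # -> result = 9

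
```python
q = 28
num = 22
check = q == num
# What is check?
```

Trace (tracking check):
q = 28  # -> q = 28
num = 22  # -> num = 22
check = q == num  # -> check = False

Answer: False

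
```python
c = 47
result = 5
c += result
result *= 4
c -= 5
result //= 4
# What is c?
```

Trace (tracking c):
c = 47  # -> c = 47
result = 5  # -> result = 5
c += result  # -> c = 52
result *= 4  # -> result = 20
c -= 5  # -> c = 47
result //= 4  # -> result = 5

Answer: 47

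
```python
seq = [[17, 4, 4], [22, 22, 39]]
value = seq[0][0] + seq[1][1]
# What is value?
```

Answer: 39

Derivation:
Trace (tracking value):
seq = [[17, 4, 4], [22, 22, 39]]  # -> seq = [[17, 4, 4], [22, 22, 39]]
value = seq[0][0] + seq[1][1]  # -> value = 39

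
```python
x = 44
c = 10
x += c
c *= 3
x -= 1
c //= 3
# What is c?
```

Trace (tracking c):
x = 44  # -> x = 44
c = 10  # -> c = 10
x += c  # -> x = 54
c *= 3  # -> c = 30
x -= 1  # -> x = 53
c //= 3  # -> c = 10

Answer: 10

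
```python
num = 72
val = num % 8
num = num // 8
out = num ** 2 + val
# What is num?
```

Trace (tracking num):
num = 72  # -> num = 72
val = num % 8  # -> val = 0
num = num // 8  # -> num = 9
out = num ** 2 + val  # -> out = 81

Answer: 9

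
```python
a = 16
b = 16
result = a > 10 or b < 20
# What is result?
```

Answer: True

Derivation:
Trace (tracking result):
a = 16  # -> a = 16
b = 16  # -> b = 16
result = a > 10 or b < 20  # -> result = True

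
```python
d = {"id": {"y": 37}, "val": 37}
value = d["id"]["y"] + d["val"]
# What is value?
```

Trace (tracking value):
d = {'id': {'y': 37}, 'val': 37}  # -> d = {'id': {'y': 37}, 'val': 37}
value = d['id']['y'] + d['val']  # -> value = 74

Answer: 74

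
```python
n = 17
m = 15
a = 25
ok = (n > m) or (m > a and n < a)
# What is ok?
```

Trace (tracking ok):
n = 17  # -> n = 17
m = 15  # -> m = 15
a = 25  # -> a = 25
ok = n > m or (m > a and n < a)  # -> ok = True

Answer: True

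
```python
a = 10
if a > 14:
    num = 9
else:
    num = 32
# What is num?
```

Answer: 32

Derivation:
Trace (tracking num):
a = 10  # -> a = 10
if a > 14:  # condition is False
else:
    num = 32  # -> num = 32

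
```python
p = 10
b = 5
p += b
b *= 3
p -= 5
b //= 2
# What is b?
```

Trace (tracking b):
p = 10  # -> p = 10
b = 5  # -> b = 5
p += b  # -> p = 15
b *= 3  # -> b = 15
p -= 5  # -> p = 10
b //= 2  # -> b = 7

Answer: 7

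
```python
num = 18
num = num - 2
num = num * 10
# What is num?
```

Trace (tracking num):
num = 18  # -> num = 18
num = num - 2  # -> num = 16
num = num * 10  # -> num = 160

Answer: 160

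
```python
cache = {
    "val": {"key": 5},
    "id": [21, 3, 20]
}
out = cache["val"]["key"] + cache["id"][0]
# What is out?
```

Answer: 26

Derivation:
Trace (tracking out):
cache = {'val': {'key': 5}, 'id': [21, 3, 20]}  # -> cache = {'val': {'key': 5}, 'id': [21, 3, 20]}
out = cache['val']['key'] + cache['id'][0]  # -> out = 26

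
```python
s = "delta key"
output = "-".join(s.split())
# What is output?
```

Answer: 'delta-key'

Derivation:
Trace (tracking output):
s = 'delta key'  # -> s = 'delta key'
output = '-'.join(s.split())  # -> output = 'delta-key'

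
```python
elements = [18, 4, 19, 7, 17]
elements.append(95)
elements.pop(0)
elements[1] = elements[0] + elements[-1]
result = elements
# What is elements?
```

Trace (tracking elements):
elements = [18, 4, 19, 7, 17]  # -> elements = [18, 4, 19, 7, 17]
elements.append(95)  # -> elements = [18, 4, 19, 7, 17, 95]
elements.pop(0)  # -> elements = [4, 19, 7, 17, 95]
elements[1] = elements[0] + elements[-1]  # -> elements = [4, 99, 7, 17, 95]
result = elements  # -> result = [4, 99, 7, 17, 95]

Answer: [4, 99, 7, 17, 95]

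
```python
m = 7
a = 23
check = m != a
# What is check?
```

Trace (tracking check):
m = 7  # -> m = 7
a = 23  # -> a = 23
check = m != a  # -> check = True

Answer: True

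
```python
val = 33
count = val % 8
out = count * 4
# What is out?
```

Trace (tracking out):
val = 33  # -> val = 33
count = val % 8  # -> count = 1
out = count * 4  # -> out = 4

Answer: 4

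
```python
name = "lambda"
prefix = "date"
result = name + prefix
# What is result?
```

Answer: 'lambdadate'

Derivation:
Trace (tracking result):
name = 'lambda'  # -> name = 'lambda'
prefix = 'date'  # -> prefix = 'date'
result = name + prefix  # -> result = 'lambdadate'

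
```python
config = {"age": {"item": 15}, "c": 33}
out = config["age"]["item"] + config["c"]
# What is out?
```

Answer: 48

Derivation:
Trace (tracking out):
config = {'age': {'item': 15}, 'c': 33}  # -> config = {'age': {'item': 15}, 'c': 33}
out = config['age']['item'] + config['c']  # -> out = 48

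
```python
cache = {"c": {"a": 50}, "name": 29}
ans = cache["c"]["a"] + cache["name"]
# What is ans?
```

Answer: 79

Derivation:
Trace (tracking ans):
cache = {'c': {'a': 50}, 'name': 29}  # -> cache = {'c': {'a': 50}, 'name': 29}
ans = cache['c']['a'] + cache['name']  # -> ans = 79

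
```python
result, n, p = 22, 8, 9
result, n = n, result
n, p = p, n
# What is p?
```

Trace (tracking p):
result, n, p = (22, 8, 9)  # -> result = 22, n = 8, p = 9
result, n = (n, result)  # -> result = 8, n = 22
n, p = (p, n)  # -> n = 9, p = 22

Answer: 22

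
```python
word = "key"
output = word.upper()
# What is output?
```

Trace (tracking output):
word = 'key'  # -> word = 'key'
output = word.upper()  # -> output = 'KEY'

Answer: 'KEY'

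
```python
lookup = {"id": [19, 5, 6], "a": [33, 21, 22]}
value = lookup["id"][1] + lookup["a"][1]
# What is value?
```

Trace (tracking value):
lookup = {'id': [19, 5, 6], 'a': [33, 21, 22]}  # -> lookup = {'id': [19, 5, 6], 'a': [33, 21, 22]}
value = lookup['id'][1] + lookup['a'][1]  # -> value = 26

Answer: 26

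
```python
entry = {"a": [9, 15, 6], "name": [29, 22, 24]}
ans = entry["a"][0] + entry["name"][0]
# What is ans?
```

Trace (tracking ans):
entry = {'a': [9, 15, 6], 'name': [29, 22, 24]}  # -> entry = {'a': [9, 15, 6], 'name': [29, 22, 24]}
ans = entry['a'][0] + entry['name'][0]  # -> ans = 38

Answer: 38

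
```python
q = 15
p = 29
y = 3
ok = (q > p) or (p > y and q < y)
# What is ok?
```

Answer: False

Derivation:
Trace (tracking ok):
q = 15  # -> q = 15
p = 29  # -> p = 29
y = 3  # -> y = 3
ok = q > p or (p > y and q < y)  # -> ok = False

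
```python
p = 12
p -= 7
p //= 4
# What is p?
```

Trace (tracking p):
p = 12  # -> p = 12
p -= 7  # -> p = 5
p //= 4  # -> p = 1

Answer: 1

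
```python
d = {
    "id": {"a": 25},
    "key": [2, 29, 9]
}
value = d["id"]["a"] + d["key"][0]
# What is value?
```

Answer: 27

Derivation:
Trace (tracking value):
d = {'id': {'a': 25}, 'key': [2, 29, 9]}  # -> d = {'id': {'a': 25}, 'key': [2, 29, 9]}
value = d['id']['a'] + d['key'][0]  # -> value = 27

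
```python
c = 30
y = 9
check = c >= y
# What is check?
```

Trace (tracking check):
c = 30  # -> c = 30
y = 9  # -> y = 9
check = c >= y  # -> check = True

Answer: True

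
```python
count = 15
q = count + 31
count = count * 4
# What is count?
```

Answer: 60

Derivation:
Trace (tracking count):
count = 15  # -> count = 15
q = count + 31  # -> q = 46
count = count * 4  # -> count = 60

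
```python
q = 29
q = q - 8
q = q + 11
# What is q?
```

Trace (tracking q):
q = 29  # -> q = 29
q = q - 8  # -> q = 21
q = q + 11  # -> q = 32

Answer: 32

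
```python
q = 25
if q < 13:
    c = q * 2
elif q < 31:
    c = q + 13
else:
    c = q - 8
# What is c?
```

Trace (tracking c):
q = 25  # -> q = 25
if q < 13:  # condition is False
elif q < 31:  # condition is True
    c = q + 13  # -> c = 38

Answer: 38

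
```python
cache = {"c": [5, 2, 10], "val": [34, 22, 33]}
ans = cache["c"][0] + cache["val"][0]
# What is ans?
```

Answer: 39

Derivation:
Trace (tracking ans):
cache = {'c': [5, 2, 10], 'val': [34, 22, 33]}  # -> cache = {'c': [5, 2, 10], 'val': [34, 22, 33]}
ans = cache['c'][0] + cache['val'][0]  # -> ans = 39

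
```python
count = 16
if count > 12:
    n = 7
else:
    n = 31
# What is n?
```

Trace (tracking n):
count = 16  # -> count = 16
if count > 12:  # condition is True
    n = 7  # -> n = 7

Answer: 7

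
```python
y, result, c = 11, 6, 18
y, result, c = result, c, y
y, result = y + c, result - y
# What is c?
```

Answer: 11

Derivation:
Trace (tracking c):
y, result, c = (11, 6, 18)  # -> y = 11, result = 6, c = 18
y, result, c = (result, c, y)  # -> y = 6, result = 18, c = 11
y, result = (y + c, result - y)  # -> y = 17, result = 12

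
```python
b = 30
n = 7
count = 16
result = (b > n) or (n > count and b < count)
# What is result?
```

Trace (tracking result):
b = 30  # -> b = 30
n = 7  # -> n = 7
count = 16  # -> count = 16
result = b > n or (n > count and b < count)  # -> result = True

Answer: True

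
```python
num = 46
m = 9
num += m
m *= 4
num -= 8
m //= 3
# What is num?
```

Answer: 47

Derivation:
Trace (tracking num):
num = 46  # -> num = 46
m = 9  # -> m = 9
num += m  # -> num = 55
m *= 4  # -> m = 36
num -= 8  # -> num = 47
m //= 3  # -> m = 12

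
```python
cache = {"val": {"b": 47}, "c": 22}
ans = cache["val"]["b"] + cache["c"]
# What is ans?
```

Answer: 69

Derivation:
Trace (tracking ans):
cache = {'val': {'b': 47}, 'c': 22}  # -> cache = {'val': {'b': 47}, 'c': 22}
ans = cache['val']['b'] + cache['c']  # -> ans = 69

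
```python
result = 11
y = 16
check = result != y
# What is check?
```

Trace (tracking check):
result = 11  # -> result = 11
y = 16  # -> y = 16
check = result != y  # -> check = True

Answer: True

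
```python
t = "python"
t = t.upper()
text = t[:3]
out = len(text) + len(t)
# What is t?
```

Answer: 'PYTHON'

Derivation:
Trace (tracking t):
t = 'python'  # -> t = 'python'
t = t.upper()  # -> t = 'PYTHON'
text = t[:3]  # -> text = 'PYT'
out = len(text) + len(t)  # -> out = 9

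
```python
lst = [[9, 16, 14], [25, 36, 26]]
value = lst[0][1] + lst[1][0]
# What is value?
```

Answer: 41

Derivation:
Trace (tracking value):
lst = [[9, 16, 14], [25, 36, 26]]  # -> lst = [[9, 16, 14], [25, 36, 26]]
value = lst[0][1] + lst[1][0]  # -> value = 41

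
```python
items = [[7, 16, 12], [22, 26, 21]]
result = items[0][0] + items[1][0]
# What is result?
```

Trace (tracking result):
items = [[7, 16, 12], [22, 26, 21]]  # -> items = [[7, 16, 12], [22, 26, 21]]
result = items[0][0] + items[1][0]  # -> result = 29

Answer: 29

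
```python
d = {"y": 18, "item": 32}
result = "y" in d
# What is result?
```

Answer: True

Derivation:
Trace (tracking result):
d = {'y': 18, 'item': 32}  # -> d = {'y': 18, 'item': 32}
result = 'y' in d  # -> result = True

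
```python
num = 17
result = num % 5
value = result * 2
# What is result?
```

Trace (tracking result):
num = 17  # -> num = 17
result = num % 5  # -> result = 2
value = result * 2  # -> value = 4

Answer: 2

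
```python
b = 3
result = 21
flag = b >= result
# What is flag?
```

Answer: False

Derivation:
Trace (tracking flag):
b = 3  # -> b = 3
result = 21  # -> result = 21
flag = b >= result  # -> flag = False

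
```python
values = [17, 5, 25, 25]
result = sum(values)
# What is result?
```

Answer: 72

Derivation:
Trace (tracking result):
values = [17, 5, 25, 25]  # -> values = [17, 5, 25, 25]
result = sum(values)  # -> result = 72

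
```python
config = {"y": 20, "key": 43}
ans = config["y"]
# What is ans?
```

Answer: 20

Derivation:
Trace (tracking ans):
config = {'y': 20, 'key': 43}  # -> config = {'y': 20, 'key': 43}
ans = config['y']  # -> ans = 20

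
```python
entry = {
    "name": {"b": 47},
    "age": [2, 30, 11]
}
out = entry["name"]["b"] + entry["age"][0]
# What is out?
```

Trace (tracking out):
entry = {'name': {'b': 47}, 'age': [2, 30, 11]}  # -> entry = {'name': {'b': 47}, 'age': [2, 30, 11]}
out = entry['name']['b'] + entry['age'][0]  # -> out = 49

Answer: 49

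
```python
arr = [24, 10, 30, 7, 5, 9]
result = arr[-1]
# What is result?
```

Answer: 9

Derivation:
Trace (tracking result):
arr = [24, 10, 30, 7, 5, 9]  # -> arr = [24, 10, 30, 7, 5, 9]
result = arr[-1]  # -> result = 9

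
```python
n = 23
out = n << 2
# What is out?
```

Answer: 92

Derivation:
Trace (tracking out):
n = 23  # -> n = 23
out = n << 2  # -> out = 92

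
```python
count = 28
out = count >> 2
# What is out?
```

Answer: 7

Derivation:
Trace (tracking out):
count = 28  # -> count = 28
out = count >> 2  # -> out = 7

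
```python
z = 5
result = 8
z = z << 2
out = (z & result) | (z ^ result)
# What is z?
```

Trace (tracking z):
z = 5  # -> z = 5
result = 8  # -> result = 8
z = z << 2  # -> z = 20
out = z & result | z ^ result  # -> out = 28

Answer: 20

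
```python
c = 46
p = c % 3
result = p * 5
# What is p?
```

Trace (tracking p):
c = 46  # -> c = 46
p = c % 3  # -> p = 1
result = p * 5  # -> result = 5

Answer: 1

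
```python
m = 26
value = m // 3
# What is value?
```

Answer: 8

Derivation:
Trace (tracking value):
m = 26  # -> m = 26
value = m // 3  # -> value = 8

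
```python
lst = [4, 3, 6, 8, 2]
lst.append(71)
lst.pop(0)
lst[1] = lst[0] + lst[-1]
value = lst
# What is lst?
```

Trace (tracking lst):
lst = [4, 3, 6, 8, 2]  # -> lst = [4, 3, 6, 8, 2]
lst.append(71)  # -> lst = [4, 3, 6, 8, 2, 71]
lst.pop(0)  # -> lst = [3, 6, 8, 2, 71]
lst[1] = lst[0] + lst[-1]  # -> lst = [3, 74, 8, 2, 71]
value = lst  # -> value = [3, 74, 8, 2, 71]

Answer: [3, 74, 8, 2, 71]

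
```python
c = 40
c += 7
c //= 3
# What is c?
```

Trace (tracking c):
c = 40  # -> c = 40
c += 7  # -> c = 47
c //= 3  # -> c = 15

Answer: 15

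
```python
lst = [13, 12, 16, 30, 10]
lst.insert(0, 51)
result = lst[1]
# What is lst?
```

Trace (tracking lst):
lst = [13, 12, 16, 30, 10]  # -> lst = [13, 12, 16, 30, 10]
lst.insert(0, 51)  # -> lst = [51, 13, 12, 16, 30, 10]
result = lst[1]  # -> result = 13

Answer: [51, 13, 12, 16, 30, 10]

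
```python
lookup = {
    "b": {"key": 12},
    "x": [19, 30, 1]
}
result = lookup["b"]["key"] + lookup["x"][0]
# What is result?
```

Answer: 31

Derivation:
Trace (tracking result):
lookup = {'b': {'key': 12}, 'x': [19, 30, 1]}  # -> lookup = {'b': {'key': 12}, 'x': [19, 30, 1]}
result = lookup['b']['key'] + lookup['x'][0]  # -> result = 31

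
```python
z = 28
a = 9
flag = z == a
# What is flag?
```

Trace (tracking flag):
z = 28  # -> z = 28
a = 9  # -> a = 9
flag = z == a  # -> flag = False

Answer: False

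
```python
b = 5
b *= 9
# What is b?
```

Trace (tracking b):
b = 5  # -> b = 5
b *= 9  # -> b = 45

Answer: 45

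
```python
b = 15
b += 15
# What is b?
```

Answer: 30

Derivation:
Trace (tracking b):
b = 15  # -> b = 15
b += 15  # -> b = 30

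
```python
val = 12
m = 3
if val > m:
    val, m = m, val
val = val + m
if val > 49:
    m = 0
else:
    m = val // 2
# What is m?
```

Answer: 7

Derivation:
Trace (tracking m):
val = 12  # -> val = 12
m = 3  # -> m = 3
if val > m:  # condition is True
    val, m = (m, val)  # -> val = 3, m = 12
val = val + m  # -> val = 15
if val > 49:  # condition is False
else:
    m = val // 2  # -> m = 7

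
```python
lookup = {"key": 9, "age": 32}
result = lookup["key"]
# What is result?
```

Trace (tracking result):
lookup = {'key': 9, 'age': 32}  # -> lookup = {'key': 9, 'age': 32}
result = lookup['key']  # -> result = 9

Answer: 9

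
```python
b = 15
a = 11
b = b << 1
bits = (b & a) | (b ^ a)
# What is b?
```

Answer: 30

Derivation:
Trace (tracking b):
b = 15  # -> b = 15
a = 11  # -> a = 11
b = b << 1  # -> b = 30
bits = b & a | b ^ a  # -> bits = 31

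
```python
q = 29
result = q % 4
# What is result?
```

Trace (tracking result):
q = 29  # -> q = 29
result = q % 4  # -> result = 1

Answer: 1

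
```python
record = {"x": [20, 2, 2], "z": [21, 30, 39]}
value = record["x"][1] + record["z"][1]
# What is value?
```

Answer: 32

Derivation:
Trace (tracking value):
record = {'x': [20, 2, 2], 'z': [21, 30, 39]}  # -> record = {'x': [20, 2, 2], 'z': [21, 30, 39]}
value = record['x'][1] + record['z'][1]  # -> value = 32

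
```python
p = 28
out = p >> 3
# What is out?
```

Answer: 3

Derivation:
Trace (tracking out):
p = 28  # -> p = 28
out = p >> 3  # -> out = 3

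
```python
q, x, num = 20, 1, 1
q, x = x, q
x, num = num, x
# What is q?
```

Trace (tracking q):
q, x, num = (20, 1, 1)  # -> q = 20, x = 1, num = 1
q, x = (x, q)  # -> q = 1, x = 20
x, num = (num, x)  # -> x = 1, num = 20

Answer: 1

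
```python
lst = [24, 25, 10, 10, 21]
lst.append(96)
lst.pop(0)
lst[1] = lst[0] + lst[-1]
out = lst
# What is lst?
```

Answer: [25, 121, 10, 21, 96]

Derivation:
Trace (tracking lst):
lst = [24, 25, 10, 10, 21]  # -> lst = [24, 25, 10, 10, 21]
lst.append(96)  # -> lst = [24, 25, 10, 10, 21, 96]
lst.pop(0)  # -> lst = [25, 10, 10, 21, 96]
lst[1] = lst[0] + lst[-1]  # -> lst = [25, 121, 10, 21, 96]
out = lst  # -> out = [25, 121, 10, 21, 96]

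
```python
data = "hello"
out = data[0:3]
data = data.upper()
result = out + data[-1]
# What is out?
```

Trace (tracking out):
data = 'hello'  # -> data = 'hello'
out = data[0:3]  # -> out = 'hel'
data = data.upper()  # -> data = 'HELLO'
result = out + data[-1]  # -> result = 'helO'

Answer: 'hel'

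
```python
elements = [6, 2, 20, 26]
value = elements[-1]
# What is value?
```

Trace (tracking value):
elements = [6, 2, 20, 26]  # -> elements = [6, 2, 20, 26]
value = elements[-1]  # -> value = 26

Answer: 26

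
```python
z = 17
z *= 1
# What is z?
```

Trace (tracking z):
z = 17  # -> z = 17
z *= 1  # -> z = 17

Answer: 17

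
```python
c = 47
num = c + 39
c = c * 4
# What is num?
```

Trace (tracking num):
c = 47  # -> c = 47
num = c + 39  # -> num = 86
c = c * 4  # -> c = 188

Answer: 86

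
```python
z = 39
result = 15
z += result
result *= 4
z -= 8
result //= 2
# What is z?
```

Trace (tracking z):
z = 39  # -> z = 39
result = 15  # -> result = 15
z += result  # -> z = 54
result *= 4  # -> result = 60
z -= 8  # -> z = 46
result //= 2  # -> result = 30

Answer: 46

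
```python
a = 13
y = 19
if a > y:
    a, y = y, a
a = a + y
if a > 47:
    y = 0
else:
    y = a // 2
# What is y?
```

Trace (tracking y):
a = 13  # -> a = 13
y = 19  # -> y = 19
if a > y:  # condition is False
a = a + y  # -> a = 32
if a > 47:  # condition is False
else:
    y = a // 2  # -> y = 16

Answer: 16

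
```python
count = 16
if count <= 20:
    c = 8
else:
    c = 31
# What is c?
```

Trace (tracking c):
count = 16  # -> count = 16
if count <= 20:  # condition is True
    c = 8  # -> c = 8

Answer: 8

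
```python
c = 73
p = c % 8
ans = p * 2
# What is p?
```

Answer: 1

Derivation:
Trace (tracking p):
c = 73  # -> c = 73
p = c % 8  # -> p = 1
ans = p * 2  # -> ans = 2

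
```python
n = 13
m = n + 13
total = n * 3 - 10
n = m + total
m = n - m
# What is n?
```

Answer: 55

Derivation:
Trace (tracking n):
n = 13  # -> n = 13
m = n + 13  # -> m = 26
total = n * 3 - 10  # -> total = 29
n = m + total  # -> n = 55
m = n - m  # -> m = 29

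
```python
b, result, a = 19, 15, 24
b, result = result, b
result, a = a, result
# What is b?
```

Trace (tracking b):
b, result, a = (19, 15, 24)  # -> b = 19, result = 15, a = 24
b, result = (result, b)  # -> b = 15, result = 19
result, a = (a, result)  # -> result = 24, a = 19

Answer: 15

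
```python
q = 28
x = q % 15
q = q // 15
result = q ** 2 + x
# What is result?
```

Trace (tracking result):
q = 28  # -> q = 28
x = q % 15  # -> x = 13
q = q // 15  # -> q = 1
result = q ** 2 + x  # -> result = 14

Answer: 14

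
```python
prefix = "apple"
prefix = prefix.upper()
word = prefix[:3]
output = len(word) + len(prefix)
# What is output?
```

Answer: 8

Derivation:
Trace (tracking output):
prefix = 'apple'  # -> prefix = 'apple'
prefix = prefix.upper()  # -> prefix = 'APPLE'
word = prefix[:3]  # -> word = 'APP'
output = len(word) + len(prefix)  # -> output = 8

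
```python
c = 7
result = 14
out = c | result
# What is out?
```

Trace (tracking out):
c = 7  # -> c = 7
result = 14  # -> result = 14
out = c | result  # -> out = 15

Answer: 15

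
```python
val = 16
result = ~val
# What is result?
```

Answer: -17

Derivation:
Trace (tracking result):
val = 16  # -> val = 16
result = ~val  # -> result = -17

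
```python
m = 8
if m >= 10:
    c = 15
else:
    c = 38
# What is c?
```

Answer: 38

Derivation:
Trace (tracking c):
m = 8  # -> m = 8
if m >= 10:  # condition is False
else:
    c = 38  # -> c = 38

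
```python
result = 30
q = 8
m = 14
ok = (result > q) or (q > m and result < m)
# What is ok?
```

Trace (tracking ok):
result = 30  # -> result = 30
q = 8  # -> q = 8
m = 14  # -> m = 14
ok = result > q or (q > m and result < m)  # -> ok = True

Answer: True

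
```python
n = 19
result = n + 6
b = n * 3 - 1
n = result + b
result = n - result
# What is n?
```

Trace (tracking n):
n = 19  # -> n = 19
result = n + 6  # -> result = 25
b = n * 3 - 1  # -> b = 56
n = result + b  # -> n = 81
result = n - result  # -> result = 56

Answer: 81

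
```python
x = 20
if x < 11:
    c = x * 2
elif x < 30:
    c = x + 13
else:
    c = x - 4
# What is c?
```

Answer: 33

Derivation:
Trace (tracking c):
x = 20  # -> x = 20
if x < 11:  # condition is False
elif x < 30:  # condition is True
    c = x + 13  # -> c = 33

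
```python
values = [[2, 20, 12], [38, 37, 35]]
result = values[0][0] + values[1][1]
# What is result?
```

Answer: 39

Derivation:
Trace (tracking result):
values = [[2, 20, 12], [38, 37, 35]]  # -> values = [[2, 20, 12], [38, 37, 35]]
result = values[0][0] + values[1][1]  # -> result = 39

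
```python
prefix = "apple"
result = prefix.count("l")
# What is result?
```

Answer: 1

Derivation:
Trace (tracking result):
prefix = 'apple'  # -> prefix = 'apple'
result = prefix.count('l')  # -> result = 1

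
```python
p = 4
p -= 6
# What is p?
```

Answer: -2

Derivation:
Trace (tracking p):
p = 4  # -> p = 4
p -= 6  # -> p = -2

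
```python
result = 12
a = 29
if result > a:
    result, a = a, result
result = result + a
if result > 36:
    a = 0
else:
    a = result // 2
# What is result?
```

Answer: 41

Derivation:
Trace (tracking result):
result = 12  # -> result = 12
a = 29  # -> a = 29
if result > a:  # condition is False
result = result + a  # -> result = 41
if result > 36:  # condition is True
    a = 0  # -> a = 0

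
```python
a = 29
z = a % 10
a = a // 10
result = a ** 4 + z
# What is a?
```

Trace (tracking a):
a = 29  # -> a = 29
z = a % 10  # -> z = 9
a = a // 10  # -> a = 2
result = a ** 4 + z  # -> result = 25

Answer: 2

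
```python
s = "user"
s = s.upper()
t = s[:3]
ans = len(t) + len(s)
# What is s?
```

Trace (tracking s):
s = 'user'  # -> s = 'user'
s = s.upper()  # -> s = 'USER'
t = s[:3]  # -> t = 'USE'
ans = len(t) + len(s)  # -> ans = 7

Answer: 'USER'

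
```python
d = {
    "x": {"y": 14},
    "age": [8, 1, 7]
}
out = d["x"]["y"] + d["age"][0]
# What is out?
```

Answer: 22

Derivation:
Trace (tracking out):
d = {'x': {'y': 14}, 'age': [8, 1, 7]}  # -> d = {'x': {'y': 14}, 'age': [8, 1, 7]}
out = d['x']['y'] + d['age'][0]  # -> out = 22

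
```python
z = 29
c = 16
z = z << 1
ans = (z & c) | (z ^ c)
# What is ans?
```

Trace (tracking ans):
z = 29  # -> z = 29
c = 16  # -> c = 16
z = z << 1  # -> z = 58
ans = z & c | z ^ c  # -> ans = 58

Answer: 58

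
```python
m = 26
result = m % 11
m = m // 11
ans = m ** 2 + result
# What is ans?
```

Trace (tracking ans):
m = 26  # -> m = 26
result = m % 11  # -> result = 4
m = m // 11  # -> m = 2
ans = m ** 2 + result  # -> ans = 8

Answer: 8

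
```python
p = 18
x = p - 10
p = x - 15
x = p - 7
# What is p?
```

Answer: -7

Derivation:
Trace (tracking p):
p = 18  # -> p = 18
x = p - 10  # -> x = 8
p = x - 15  # -> p = -7
x = p - 7  # -> x = -14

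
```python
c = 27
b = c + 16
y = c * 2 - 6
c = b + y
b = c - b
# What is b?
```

Answer: 48

Derivation:
Trace (tracking b):
c = 27  # -> c = 27
b = c + 16  # -> b = 43
y = c * 2 - 6  # -> y = 48
c = b + y  # -> c = 91
b = c - b  # -> b = 48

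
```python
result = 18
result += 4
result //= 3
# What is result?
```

Answer: 7

Derivation:
Trace (tracking result):
result = 18  # -> result = 18
result += 4  # -> result = 22
result //= 3  # -> result = 7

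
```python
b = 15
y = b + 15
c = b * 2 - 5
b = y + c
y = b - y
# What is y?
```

Trace (tracking y):
b = 15  # -> b = 15
y = b + 15  # -> y = 30
c = b * 2 - 5  # -> c = 25
b = y + c  # -> b = 55
y = b - y  # -> y = 25

Answer: 25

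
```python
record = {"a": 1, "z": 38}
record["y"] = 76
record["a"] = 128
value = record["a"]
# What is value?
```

Answer: 128

Derivation:
Trace (tracking value):
record = {'a': 1, 'z': 38}  # -> record = {'a': 1, 'z': 38}
record['y'] = 76  # -> record = {'a': 1, 'z': 38, 'y': 76}
record['a'] = 128  # -> record = {'a': 128, 'z': 38, 'y': 76}
value = record['a']  # -> value = 128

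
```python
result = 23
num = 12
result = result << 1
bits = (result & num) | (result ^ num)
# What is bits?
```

Trace (tracking bits):
result = 23  # -> result = 23
num = 12  # -> num = 12
result = result << 1  # -> result = 46
bits = result & num | result ^ num  # -> bits = 46

Answer: 46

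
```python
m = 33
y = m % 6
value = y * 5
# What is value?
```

Answer: 15

Derivation:
Trace (tracking value):
m = 33  # -> m = 33
y = m % 6  # -> y = 3
value = y * 5  # -> value = 15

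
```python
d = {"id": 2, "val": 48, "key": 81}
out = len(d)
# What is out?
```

Answer: 3

Derivation:
Trace (tracking out):
d = {'id': 2, 'val': 48, 'key': 81}  # -> d = {'id': 2, 'val': 48, 'key': 81}
out = len(d)  # -> out = 3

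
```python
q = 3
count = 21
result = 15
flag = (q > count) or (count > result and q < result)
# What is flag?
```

Answer: True

Derivation:
Trace (tracking flag):
q = 3  # -> q = 3
count = 21  # -> count = 21
result = 15  # -> result = 15
flag = q > count or (count > result and q < result)  # -> flag = True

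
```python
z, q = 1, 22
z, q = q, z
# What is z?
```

Trace (tracking z):
z, q = (1, 22)  # -> z = 1, q = 22
z, q = (q, z)  # -> z = 22, q = 1

Answer: 22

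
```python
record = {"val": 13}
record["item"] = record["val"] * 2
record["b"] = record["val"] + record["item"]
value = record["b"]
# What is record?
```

Answer: {'val': 13, 'item': 26, 'b': 39}

Derivation:
Trace (tracking record):
record = {'val': 13}  # -> record = {'val': 13}
record['item'] = record['val'] * 2  # -> record = {'val': 13, 'item': 26}
record['b'] = record['val'] + record['item']  # -> record = {'val': 13, 'item': 26, 'b': 39}
value = record['b']  # -> value = 39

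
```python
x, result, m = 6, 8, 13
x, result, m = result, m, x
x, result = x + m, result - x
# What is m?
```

Answer: 6

Derivation:
Trace (tracking m):
x, result, m = (6, 8, 13)  # -> x = 6, result = 8, m = 13
x, result, m = (result, m, x)  # -> x = 8, result = 13, m = 6
x, result = (x + m, result - x)  # -> x = 14, result = 5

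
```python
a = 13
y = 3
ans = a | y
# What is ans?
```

Answer: 15

Derivation:
Trace (tracking ans):
a = 13  # -> a = 13
y = 3  # -> y = 3
ans = a | y  # -> ans = 15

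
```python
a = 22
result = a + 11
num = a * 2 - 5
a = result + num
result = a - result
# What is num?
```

Answer: 39

Derivation:
Trace (tracking num):
a = 22  # -> a = 22
result = a + 11  # -> result = 33
num = a * 2 - 5  # -> num = 39
a = result + num  # -> a = 72
result = a - result  # -> result = 39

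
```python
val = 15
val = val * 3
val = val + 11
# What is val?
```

Answer: 56

Derivation:
Trace (tracking val):
val = 15  # -> val = 15
val = val * 3  # -> val = 45
val = val + 11  # -> val = 56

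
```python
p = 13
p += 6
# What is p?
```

Trace (tracking p):
p = 13  # -> p = 13
p += 6  # -> p = 19

Answer: 19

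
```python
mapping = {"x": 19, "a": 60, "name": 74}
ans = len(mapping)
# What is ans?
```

Trace (tracking ans):
mapping = {'x': 19, 'a': 60, 'name': 74}  # -> mapping = {'x': 19, 'a': 60, 'name': 74}
ans = len(mapping)  # -> ans = 3

Answer: 3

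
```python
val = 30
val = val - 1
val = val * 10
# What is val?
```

Trace (tracking val):
val = 30  # -> val = 30
val = val - 1  # -> val = 29
val = val * 10  # -> val = 290

Answer: 290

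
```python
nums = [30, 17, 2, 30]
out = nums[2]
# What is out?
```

Answer: 2

Derivation:
Trace (tracking out):
nums = [30, 17, 2, 30]  # -> nums = [30, 17, 2, 30]
out = nums[2]  # -> out = 2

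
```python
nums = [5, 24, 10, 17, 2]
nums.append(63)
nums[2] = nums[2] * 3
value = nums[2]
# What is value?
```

Answer: 30

Derivation:
Trace (tracking value):
nums = [5, 24, 10, 17, 2]  # -> nums = [5, 24, 10, 17, 2]
nums.append(63)  # -> nums = [5, 24, 10, 17, 2, 63]
nums[2] = nums[2] * 3  # -> nums = [5, 24, 30, 17, 2, 63]
value = nums[2]  # -> value = 30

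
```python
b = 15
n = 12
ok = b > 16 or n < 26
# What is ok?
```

Trace (tracking ok):
b = 15  # -> b = 15
n = 12  # -> n = 12
ok = b > 16 or n < 26  # -> ok = True

Answer: True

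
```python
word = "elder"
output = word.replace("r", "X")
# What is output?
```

Answer: 'eldeX'

Derivation:
Trace (tracking output):
word = 'elder'  # -> word = 'elder'
output = word.replace('r', 'X')  # -> output = 'eldeX'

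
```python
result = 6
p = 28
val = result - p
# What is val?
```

Answer: -22

Derivation:
Trace (tracking val):
result = 6  # -> result = 6
p = 28  # -> p = 28
val = result - p  # -> val = -22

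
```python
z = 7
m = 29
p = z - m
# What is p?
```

Answer: -22

Derivation:
Trace (tracking p):
z = 7  # -> z = 7
m = 29  # -> m = 29
p = z - m  # -> p = -22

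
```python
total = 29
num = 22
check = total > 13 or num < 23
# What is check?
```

Answer: True

Derivation:
Trace (tracking check):
total = 29  # -> total = 29
num = 22  # -> num = 22
check = total > 13 or num < 23  # -> check = True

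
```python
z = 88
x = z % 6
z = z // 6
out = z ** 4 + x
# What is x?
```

Trace (tracking x):
z = 88  # -> z = 88
x = z % 6  # -> x = 4
z = z // 6  # -> z = 14
out = z ** 4 + x  # -> out = 38420

Answer: 4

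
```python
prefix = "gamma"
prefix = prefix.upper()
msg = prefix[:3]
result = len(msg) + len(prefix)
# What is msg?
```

Answer: 'GAM'

Derivation:
Trace (tracking msg):
prefix = 'gamma'  # -> prefix = 'gamma'
prefix = prefix.upper()  # -> prefix = 'GAMMA'
msg = prefix[:3]  # -> msg = 'GAM'
result = len(msg) + len(prefix)  # -> result = 8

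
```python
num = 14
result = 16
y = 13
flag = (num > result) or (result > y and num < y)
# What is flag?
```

Answer: False

Derivation:
Trace (tracking flag):
num = 14  # -> num = 14
result = 16  # -> result = 16
y = 13  # -> y = 13
flag = num > result or (result > y and num < y)  # -> flag = False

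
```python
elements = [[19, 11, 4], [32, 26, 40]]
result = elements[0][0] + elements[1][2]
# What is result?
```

Answer: 59

Derivation:
Trace (tracking result):
elements = [[19, 11, 4], [32, 26, 40]]  # -> elements = [[19, 11, 4], [32, 26, 40]]
result = elements[0][0] + elements[1][2]  # -> result = 59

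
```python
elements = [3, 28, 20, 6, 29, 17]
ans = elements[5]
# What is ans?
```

Answer: 17

Derivation:
Trace (tracking ans):
elements = [3, 28, 20, 6, 29, 17]  # -> elements = [3, 28, 20, 6, 29, 17]
ans = elements[5]  # -> ans = 17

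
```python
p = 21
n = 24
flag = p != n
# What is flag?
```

Answer: True

Derivation:
Trace (tracking flag):
p = 21  # -> p = 21
n = 24  # -> n = 24
flag = p != n  # -> flag = True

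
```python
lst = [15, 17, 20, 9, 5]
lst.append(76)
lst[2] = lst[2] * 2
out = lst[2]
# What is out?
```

Answer: 40

Derivation:
Trace (tracking out):
lst = [15, 17, 20, 9, 5]  # -> lst = [15, 17, 20, 9, 5]
lst.append(76)  # -> lst = [15, 17, 20, 9, 5, 76]
lst[2] = lst[2] * 2  # -> lst = [15, 17, 40, 9, 5, 76]
out = lst[2]  # -> out = 40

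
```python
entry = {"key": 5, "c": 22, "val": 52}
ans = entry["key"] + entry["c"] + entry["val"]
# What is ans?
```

Answer: 79

Derivation:
Trace (tracking ans):
entry = {'key': 5, 'c': 22, 'val': 52}  # -> entry = {'key': 5, 'c': 22, 'val': 52}
ans = entry['key'] + entry['c'] + entry['val']  # -> ans = 79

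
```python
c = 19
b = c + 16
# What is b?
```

Answer: 35

Derivation:
Trace (tracking b):
c = 19  # -> c = 19
b = c + 16  # -> b = 35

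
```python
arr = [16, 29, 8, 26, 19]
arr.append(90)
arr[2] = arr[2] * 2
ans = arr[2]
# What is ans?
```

Trace (tracking ans):
arr = [16, 29, 8, 26, 19]  # -> arr = [16, 29, 8, 26, 19]
arr.append(90)  # -> arr = [16, 29, 8, 26, 19, 90]
arr[2] = arr[2] * 2  # -> arr = [16, 29, 16, 26, 19, 90]
ans = arr[2]  # -> ans = 16

Answer: 16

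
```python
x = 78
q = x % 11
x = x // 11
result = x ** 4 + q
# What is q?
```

Answer: 1

Derivation:
Trace (tracking q):
x = 78  # -> x = 78
q = x % 11  # -> q = 1
x = x // 11  # -> x = 7
result = x ** 4 + q  # -> result = 2402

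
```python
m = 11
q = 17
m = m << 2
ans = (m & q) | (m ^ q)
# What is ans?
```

Answer: 61

Derivation:
Trace (tracking ans):
m = 11  # -> m = 11
q = 17  # -> q = 17
m = m << 2  # -> m = 44
ans = m & q | m ^ q  # -> ans = 61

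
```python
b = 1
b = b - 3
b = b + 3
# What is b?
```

Trace (tracking b):
b = 1  # -> b = 1
b = b - 3  # -> b = -2
b = b + 3  # -> b = 1

Answer: 1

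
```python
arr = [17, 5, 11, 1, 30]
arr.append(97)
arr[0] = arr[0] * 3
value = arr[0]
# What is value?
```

Trace (tracking value):
arr = [17, 5, 11, 1, 30]  # -> arr = [17, 5, 11, 1, 30]
arr.append(97)  # -> arr = [17, 5, 11, 1, 30, 97]
arr[0] = arr[0] * 3  # -> arr = [51, 5, 11, 1, 30, 97]
value = arr[0]  # -> value = 51

Answer: 51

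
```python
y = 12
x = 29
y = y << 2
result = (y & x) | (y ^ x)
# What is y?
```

Trace (tracking y):
y = 12  # -> y = 12
x = 29  # -> x = 29
y = y << 2  # -> y = 48
result = y & x | y ^ x  # -> result = 61

Answer: 48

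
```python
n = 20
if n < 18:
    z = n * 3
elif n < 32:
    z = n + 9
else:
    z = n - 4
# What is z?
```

Trace (tracking z):
n = 20  # -> n = 20
if n < 18:  # condition is False
elif n < 32:  # condition is True
    z = n + 9  # -> z = 29

Answer: 29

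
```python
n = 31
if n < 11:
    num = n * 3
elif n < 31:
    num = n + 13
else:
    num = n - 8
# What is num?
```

Trace (tracking num):
n = 31  # -> n = 31
if n < 11:  # condition is False
elif n < 31:  # condition is False
else:
    num = n - 8  # -> num = 23

Answer: 23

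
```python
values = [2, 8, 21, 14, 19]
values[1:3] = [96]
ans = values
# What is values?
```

Answer: [2, 96, 14, 19]

Derivation:
Trace (tracking values):
values = [2, 8, 21, 14, 19]  # -> values = [2, 8, 21, 14, 19]
values[1:3] = [96]  # -> values = [2, 96, 14, 19]
ans = values  # -> ans = [2, 96, 14, 19]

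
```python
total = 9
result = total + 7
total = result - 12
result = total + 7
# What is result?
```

Trace (tracking result):
total = 9  # -> total = 9
result = total + 7  # -> result = 16
total = result - 12  # -> total = 4
result = total + 7  # -> result = 11

Answer: 11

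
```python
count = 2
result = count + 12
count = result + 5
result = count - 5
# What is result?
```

Trace (tracking result):
count = 2  # -> count = 2
result = count + 12  # -> result = 14
count = result + 5  # -> count = 19
result = count - 5  # -> result = 14

Answer: 14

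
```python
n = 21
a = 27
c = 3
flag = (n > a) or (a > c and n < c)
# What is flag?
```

Trace (tracking flag):
n = 21  # -> n = 21
a = 27  # -> a = 27
c = 3  # -> c = 3
flag = n > a or (a > c and n < c)  # -> flag = False

Answer: False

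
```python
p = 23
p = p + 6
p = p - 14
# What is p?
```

Trace (tracking p):
p = 23  # -> p = 23
p = p + 6  # -> p = 29
p = p - 14  # -> p = 15

Answer: 15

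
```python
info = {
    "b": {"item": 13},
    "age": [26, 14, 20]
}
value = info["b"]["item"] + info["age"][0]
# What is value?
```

Answer: 39

Derivation:
Trace (tracking value):
info = {'b': {'item': 13}, 'age': [26, 14, 20]}  # -> info = {'b': {'item': 13}, 'age': [26, 14, 20]}
value = info['b']['item'] + info['age'][0]  # -> value = 39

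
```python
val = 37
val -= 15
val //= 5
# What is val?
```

Answer: 4

Derivation:
Trace (tracking val):
val = 37  # -> val = 37
val -= 15  # -> val = 22
val //= 5  # -> val = 4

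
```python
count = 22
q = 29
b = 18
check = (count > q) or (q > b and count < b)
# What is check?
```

Answer: False

Derivation:
Trace (tracking check):
count = 22  # -> count = 22
q = 29  # -> q = 29
b = 18  # -> b = 18
check = count > q or (q > b and count < b)  # -> check = False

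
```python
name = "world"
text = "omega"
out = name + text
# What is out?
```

Answer: 'worldomega'

Derivation:
Trace (tracking out):
name = 'world'  # -> name = 'world'
text = 'omega'  # -> text = 'omega'
out = name + text  # -> out = 'worldomega'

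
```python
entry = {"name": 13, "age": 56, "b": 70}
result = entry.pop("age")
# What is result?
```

Trace (tracking result):
entry = {'name': 13, 'age': 56, 'b': 70}  # -> entry = {'name': 13, 'age': 56, 'b': 70}
result = entry.pop('age')  # -> result = 56

Answer: 56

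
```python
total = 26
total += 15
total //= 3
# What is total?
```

Answer: 13

Derivation:
Trace (tracking total):
total = 26  # -> total = 26
total += 15  # -> total = 41
total //= 3  # -> total = 13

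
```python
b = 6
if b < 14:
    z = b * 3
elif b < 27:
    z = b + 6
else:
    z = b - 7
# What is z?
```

Trace (tracking z):
b = 6  # -> b = 6
if b < 14:  # condition is True
    z = b * 3  # -> z = 18

Answer: 18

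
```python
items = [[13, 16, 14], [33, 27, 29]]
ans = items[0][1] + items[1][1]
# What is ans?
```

Answer: 43

Derivation:
Trace (tracking ans):
items = [[13, 16, 14], [33, 27, 29]]  # -> items = [[13, 16, 14], [33, 27, 29]]
ans = items[0][1] + items[1][1]  # -> ans = 43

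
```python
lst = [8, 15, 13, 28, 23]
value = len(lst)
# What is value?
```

Trace (tracking value):
lst = [8, 15, 13, 28, 23]  # -> lst = [8, 15, 13, 28, 23]
value = len(lst)  # -> value = 5

Answer: 5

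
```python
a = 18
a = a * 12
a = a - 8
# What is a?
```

Answer: 208

Derivation:
Trace (tracking a):
a = 18  # -> a = 18
a = a * 12  # -> a = 216
a = a - 8  # -> a = 208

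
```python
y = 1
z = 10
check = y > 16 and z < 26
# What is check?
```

Answer: False

Derivation:
Trace (tracking check):
y = 1  # -> y = 1
z = 10  # -> z = 10
check = y > 16 and z < 26  # -> check = False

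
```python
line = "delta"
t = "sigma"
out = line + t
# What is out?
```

Trace (tracking out):
line = 'delta'  # -> line = 'delta'
t = 'sigma'  # -> t = 'sigma'
out = line + t  # -> out = 'deltasigma'

Answer: 'deltasigma'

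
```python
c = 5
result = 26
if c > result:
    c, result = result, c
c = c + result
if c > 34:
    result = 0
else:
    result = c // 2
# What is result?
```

Trace (tracking result):
c = 5  # -> c = 5
result = 26  # -> result = 26
if c > result:  # condition is False
c = c + result  # -> c = 31
if c > 34:  # condition is False
else:
    result = c // 2  # -> result = 15

Answer: 15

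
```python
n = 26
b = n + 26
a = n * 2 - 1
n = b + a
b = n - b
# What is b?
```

Answer: 51

Derivation:
Trace (tracking b):
n = 26  # -> n = 26
b = n + 26  # -> b = 52
a = n * 2 - 1  # -> a = 51
n = b + a  # -> n = 103
b = n - b  # -> b = 51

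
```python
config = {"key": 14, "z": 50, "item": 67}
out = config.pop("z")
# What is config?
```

Trace (tracking config):
config = {'key': 14, 'z': 50, 'item': 67}  # -> config = {'key': 14, 'z': 50, 'item': 67}
out = config.pop('z')  # -> out = 50

Answer: {'key': 14, 'item': 67}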